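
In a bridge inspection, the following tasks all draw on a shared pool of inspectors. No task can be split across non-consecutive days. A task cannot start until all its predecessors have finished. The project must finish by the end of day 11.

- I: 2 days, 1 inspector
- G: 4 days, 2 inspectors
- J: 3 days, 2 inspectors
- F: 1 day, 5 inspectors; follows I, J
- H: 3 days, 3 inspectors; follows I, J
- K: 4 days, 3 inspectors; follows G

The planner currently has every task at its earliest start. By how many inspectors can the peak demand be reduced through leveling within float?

Early-start peak: d1:5  d2:5  d3:4  d4:10  d5:6  d6:6  d7:3  d8:3  d9:0  d10:0  d11:0 ⇒ 10.
Leveled (I@1, G@1, J@1, F@7, H@4, K@8): d1:5  d2:5  d3:4  d4:5  d5:3  d6:3  d7:5  d8:3  d9:3  d10:3  d11:3 ⇒ 5.
Reduction 10 − 5 = 5.

5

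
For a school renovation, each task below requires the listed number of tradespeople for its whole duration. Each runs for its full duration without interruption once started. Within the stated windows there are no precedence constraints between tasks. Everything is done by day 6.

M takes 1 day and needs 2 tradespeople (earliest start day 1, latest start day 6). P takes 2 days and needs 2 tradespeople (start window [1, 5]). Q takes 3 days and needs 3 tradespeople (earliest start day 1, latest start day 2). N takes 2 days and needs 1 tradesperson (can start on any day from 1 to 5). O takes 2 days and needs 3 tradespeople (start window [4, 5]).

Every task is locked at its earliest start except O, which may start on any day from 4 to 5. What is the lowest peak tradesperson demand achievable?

O@4: d1:8  d2:6  d3:3  d4:3  d5:3  d6:0 → peak 8
O@5: d1:8  d2:6  d3:3  d4:0  d5:3  d6:3 → peak 8
Best is O@4, peak 8.

8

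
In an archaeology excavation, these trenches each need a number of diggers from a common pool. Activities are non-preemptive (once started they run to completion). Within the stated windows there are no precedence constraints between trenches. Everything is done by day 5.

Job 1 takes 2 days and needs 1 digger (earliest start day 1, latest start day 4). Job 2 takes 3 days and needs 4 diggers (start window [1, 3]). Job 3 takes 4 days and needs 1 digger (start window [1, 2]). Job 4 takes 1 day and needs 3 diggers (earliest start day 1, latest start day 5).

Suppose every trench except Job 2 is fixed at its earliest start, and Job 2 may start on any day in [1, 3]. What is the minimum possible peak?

5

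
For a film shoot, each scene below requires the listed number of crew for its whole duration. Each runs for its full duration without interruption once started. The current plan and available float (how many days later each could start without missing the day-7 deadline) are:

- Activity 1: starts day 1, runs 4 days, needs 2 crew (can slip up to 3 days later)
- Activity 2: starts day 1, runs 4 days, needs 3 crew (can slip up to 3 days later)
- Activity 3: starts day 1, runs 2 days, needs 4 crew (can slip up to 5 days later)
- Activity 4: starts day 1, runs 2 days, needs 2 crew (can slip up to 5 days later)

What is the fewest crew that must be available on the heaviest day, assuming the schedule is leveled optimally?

Early-start (Activity 1@1, Activity 2@1, Activity 3@1, Activity 4@1) gives peak 11: d1:11  d2:11  d3:5  d4:5  d5:0  d6:0  d7:0.
Shift Activity 3→5, Activity 4→5.
Schedule Activity 1@1, Activity 2@1, Activity 3@5, Activity 4@5: d1:5  d2:5  d3:5  d4:5  d5:6  d6:6  d7:0 — peak 6.

6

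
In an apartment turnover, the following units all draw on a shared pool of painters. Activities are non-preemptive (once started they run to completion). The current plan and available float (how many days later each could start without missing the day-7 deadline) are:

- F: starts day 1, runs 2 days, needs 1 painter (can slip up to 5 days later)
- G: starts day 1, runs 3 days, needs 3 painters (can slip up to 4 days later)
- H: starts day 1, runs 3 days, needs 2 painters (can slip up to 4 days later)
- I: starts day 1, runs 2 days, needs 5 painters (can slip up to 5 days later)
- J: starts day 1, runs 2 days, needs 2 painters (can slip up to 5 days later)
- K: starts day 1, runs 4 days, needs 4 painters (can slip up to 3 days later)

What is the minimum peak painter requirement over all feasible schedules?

Early-start (F@1, G@1, H@1, I@1, J@1, K@1) gives peak 17: d1:17  d2:17  d3:9  d4:4  d5:0  d6:0  d7:0.
Shift G→3, H→5, I→6.
Schedule F@1, G@3, H@5, I@6, J@1, K@1: d1:7  d2:7  d3:7  d4:7  d5:5  d6:7  d7:7 — peak 7.
Total painter-days = 47 over 7 days ⇒ peak ≥ ⌈47/7⌉ = 7, so 7 is optimal.

7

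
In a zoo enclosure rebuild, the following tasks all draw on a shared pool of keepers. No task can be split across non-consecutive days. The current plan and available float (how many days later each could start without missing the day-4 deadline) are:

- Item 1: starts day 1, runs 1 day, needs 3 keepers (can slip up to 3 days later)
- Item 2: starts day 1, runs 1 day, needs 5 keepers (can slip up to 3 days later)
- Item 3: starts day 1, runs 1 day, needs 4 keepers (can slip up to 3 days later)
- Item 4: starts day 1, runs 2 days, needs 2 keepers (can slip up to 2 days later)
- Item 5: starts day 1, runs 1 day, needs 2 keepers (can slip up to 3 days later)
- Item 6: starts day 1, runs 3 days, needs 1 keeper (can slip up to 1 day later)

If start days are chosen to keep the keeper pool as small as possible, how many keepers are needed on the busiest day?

6

Early-start (Item 1@1, Item 2@1, Item 3@1, Item 4@1, Item 5@1, Item 6@1) gives peak 17: d1:17  d2:3  d3:1  d4:0.
Shift Item 2→2, Item 3→4, Item 4→3.
Schedule Item 1@1, Item 2@2, Item 3@4, Item 4@3, Item 5@1, Item 6@1: d1:6  d2:6  d3:3  d4:6 — peak 6.
Total keeper-days = 21 over 4 days ⇒ peak ≥ ⌈21/4⌉ = 6, so 6 is optimal.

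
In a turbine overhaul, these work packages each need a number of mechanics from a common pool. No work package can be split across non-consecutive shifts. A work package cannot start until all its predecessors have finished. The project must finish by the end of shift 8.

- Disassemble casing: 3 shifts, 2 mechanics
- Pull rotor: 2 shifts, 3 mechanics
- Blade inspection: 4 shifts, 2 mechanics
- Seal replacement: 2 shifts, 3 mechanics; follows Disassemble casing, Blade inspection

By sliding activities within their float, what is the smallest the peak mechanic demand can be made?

4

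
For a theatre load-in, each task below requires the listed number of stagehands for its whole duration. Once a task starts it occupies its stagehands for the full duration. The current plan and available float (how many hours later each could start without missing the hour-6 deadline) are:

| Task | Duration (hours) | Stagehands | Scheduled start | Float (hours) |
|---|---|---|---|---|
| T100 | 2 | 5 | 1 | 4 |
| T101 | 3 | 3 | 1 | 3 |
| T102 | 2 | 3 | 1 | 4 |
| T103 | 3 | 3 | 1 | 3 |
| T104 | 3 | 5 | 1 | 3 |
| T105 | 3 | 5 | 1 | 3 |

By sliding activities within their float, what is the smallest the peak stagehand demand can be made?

Early-start (T100@1, T101@1, T102@1, T103@1, T104@1, T105@1) gives peak 24: h1:24  h2:24  h3:16  h4:0  h5:0  h6:0.
Shift T103→3, T104→3, T105→4.
Schedule T100@1, T101@1, T102@1, T103@3, T104@3, T105@4: h1:11  h2:11  h3:11  h4:13  h5:13  h6:5 — peak 13.

13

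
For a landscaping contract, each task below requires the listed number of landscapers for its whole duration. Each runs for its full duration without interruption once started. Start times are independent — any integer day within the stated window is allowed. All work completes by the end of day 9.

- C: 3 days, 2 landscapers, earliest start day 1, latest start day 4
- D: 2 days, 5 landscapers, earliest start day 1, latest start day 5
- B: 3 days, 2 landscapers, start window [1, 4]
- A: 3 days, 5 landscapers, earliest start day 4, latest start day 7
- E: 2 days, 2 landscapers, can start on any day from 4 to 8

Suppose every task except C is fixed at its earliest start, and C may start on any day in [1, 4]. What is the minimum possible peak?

9

C@1: d1:9  d2:9  d3:4  d4:7  d5:7  d6:5  d7:0  d8:0  d9:0 → peak 9
C@2: d1:7  d2:9  d3:4  d4:9  d5:7  d6:5  d7:0  d8:0  d9:0 → peak 9
C@3: d1:7  d2:7  d3:4  d4:9  d5:9  d6:5  d7:0  d8:0  d9:0 → peak 9
C@4: d1:7  d2:7  d3:2  d4:9  d5:9  d6:7  d7:0  d8:0  d9:0 → peak 9
Best is C@1, peak 9.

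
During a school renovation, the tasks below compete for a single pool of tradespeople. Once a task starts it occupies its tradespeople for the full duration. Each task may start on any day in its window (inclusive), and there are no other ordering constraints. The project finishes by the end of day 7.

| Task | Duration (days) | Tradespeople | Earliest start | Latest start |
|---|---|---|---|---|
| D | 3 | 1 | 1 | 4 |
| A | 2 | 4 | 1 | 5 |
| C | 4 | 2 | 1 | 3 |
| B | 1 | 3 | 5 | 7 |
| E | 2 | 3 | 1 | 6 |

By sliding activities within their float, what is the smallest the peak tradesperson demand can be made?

5

Early-start (D@1, A@1, C@1, B@5, E@1) gives peak 10: d1:10  d2:10  d3:3  d4:2  d5:3  d6:0  d7:0.
Shift C→3, E→6.
Schedule D@1, A@1, C@3, B@5, E@6: d1:5  d2:5  d3:3  d4:2  d5:5  d6:5  d7:3 — peak 5.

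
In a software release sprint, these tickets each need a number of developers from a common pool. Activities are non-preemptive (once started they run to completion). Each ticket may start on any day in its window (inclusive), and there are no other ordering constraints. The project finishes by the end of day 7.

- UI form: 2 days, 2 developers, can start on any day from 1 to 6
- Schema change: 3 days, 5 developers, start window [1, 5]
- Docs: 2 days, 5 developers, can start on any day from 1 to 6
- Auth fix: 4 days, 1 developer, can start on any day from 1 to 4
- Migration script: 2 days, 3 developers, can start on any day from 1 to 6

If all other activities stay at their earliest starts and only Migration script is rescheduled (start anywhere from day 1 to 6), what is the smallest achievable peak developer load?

Migration script@1: d1:16  d2:16  d3:6  d4:1  d5:0  d6:0  d7:0 → peak 16
Migration script@2: d1:13  d2:16  d3:9  d4:1  d5:0  d6:0  d7:0 → peak 16
Migration script@3: d1:13  d2:13  d3:9  d4:4  d5:0  d6:0  d7:0 → peak 13
Migration script@4: d1:13  d2:13  d3:6  d4:4  d5:3  d6:0  d7:0 → peak 13
Migration script@5: d1:13  d2:13  d3:6  d4:1  d5:3  d6:3  d7:0 → peak 13
Migration script@6: d1:13  d2:13  d3:6  d4:1  d5:0  d6:3  d7:3 → peak 13
Best is Migration script@3, peak 13.

13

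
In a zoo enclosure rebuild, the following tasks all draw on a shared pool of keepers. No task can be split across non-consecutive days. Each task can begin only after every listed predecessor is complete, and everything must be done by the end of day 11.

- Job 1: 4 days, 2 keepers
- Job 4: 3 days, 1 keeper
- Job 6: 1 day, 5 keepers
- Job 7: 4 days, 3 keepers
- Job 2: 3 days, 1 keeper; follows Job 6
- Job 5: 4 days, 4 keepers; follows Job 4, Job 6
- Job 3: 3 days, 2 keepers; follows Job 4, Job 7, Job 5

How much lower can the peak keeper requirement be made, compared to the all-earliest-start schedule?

4

Early-start peak: d1:11  d2:7  d3:7  d4:10  d5:4  d6:4  d7:4  d8:2  d9:2  d10:2  d11:0 ⇒ 11.
Leveled (Job 1@1, Job 4@1, Job 6@4, Job 7@5, Job 2@9, Job 5@5, Job 3@9): d1:3  d2:3  d3:3  d4:7  d5:7  d6:7  d7:7  d8:7  d9:3  d10:3  d11:3 ⇒ 7.
Reduction 11 − 7 = 4.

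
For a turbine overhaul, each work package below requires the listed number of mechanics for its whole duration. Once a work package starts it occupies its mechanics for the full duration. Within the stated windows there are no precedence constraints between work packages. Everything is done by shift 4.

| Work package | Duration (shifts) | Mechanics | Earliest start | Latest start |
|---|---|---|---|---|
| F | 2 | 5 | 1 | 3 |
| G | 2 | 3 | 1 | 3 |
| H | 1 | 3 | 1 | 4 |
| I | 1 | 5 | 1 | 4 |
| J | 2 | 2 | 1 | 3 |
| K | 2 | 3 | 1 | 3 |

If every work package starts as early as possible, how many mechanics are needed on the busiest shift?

Early-start schedule: F@1, G@1, H@1, I@1, J@1, K@1.
Load per shift: shift 1: 21, shift 2: 13, shift 3: 0, shift 4: 0.
Peak is 21.

21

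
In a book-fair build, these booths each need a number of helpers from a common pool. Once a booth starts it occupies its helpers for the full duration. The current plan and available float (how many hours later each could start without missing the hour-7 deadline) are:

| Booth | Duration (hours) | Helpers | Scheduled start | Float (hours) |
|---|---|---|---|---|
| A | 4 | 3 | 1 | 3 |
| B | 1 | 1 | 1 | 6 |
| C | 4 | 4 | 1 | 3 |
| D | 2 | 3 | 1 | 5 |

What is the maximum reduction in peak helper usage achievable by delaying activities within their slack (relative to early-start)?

Early-start peak: h1:11  h2:10  h3:7  h4:7  h5:0  h6:0  h7:0 ⇒ 11.
Leveled (A@1, B@1, C@2, D@5): h1:4  h2:7  h3:7  h4:7  h5:7  h6:3  h7:0 ⇒ 7.
Reduction 11 − 7 = 4.

4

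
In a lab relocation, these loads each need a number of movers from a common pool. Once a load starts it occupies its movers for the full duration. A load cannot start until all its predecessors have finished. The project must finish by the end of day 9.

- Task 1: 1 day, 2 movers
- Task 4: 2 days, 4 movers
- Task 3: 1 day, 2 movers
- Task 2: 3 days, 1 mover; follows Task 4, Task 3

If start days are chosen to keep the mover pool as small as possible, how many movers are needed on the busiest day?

4

Early-start (Task 1@1, Task 4@1, Task 3@1, Task 2@3) gives peak 8: d1:8  d2:4  d3:1  d4:1  d5:1  d6:0  d7:0  d8:0  d9:0.
Shift Task 4→2, Task 2→4.
Schedule Task 1@1, Task 4@2, Task 3@1, Task 2@4: d1:4  d2:4  d3:4  d4:1  d5:1  d6:1  d7:0  d8:0  d9:0 — peak 4.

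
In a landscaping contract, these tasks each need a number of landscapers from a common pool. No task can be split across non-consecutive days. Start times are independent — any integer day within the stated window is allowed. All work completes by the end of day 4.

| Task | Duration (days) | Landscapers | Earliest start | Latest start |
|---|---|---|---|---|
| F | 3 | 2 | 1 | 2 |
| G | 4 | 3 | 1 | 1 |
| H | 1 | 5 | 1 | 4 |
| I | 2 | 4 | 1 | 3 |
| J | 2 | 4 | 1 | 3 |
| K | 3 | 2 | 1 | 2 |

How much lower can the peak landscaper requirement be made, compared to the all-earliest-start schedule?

Early-start peak: d1:20  d2:15  d3:7  d4:3 ⇒ 20.
Leveled (F@1, G@1, H@4, I@1, J@3, K@1): d1:11  d2:11  d3:11  d4:12 ⇒ 12.
Reduction 20 − 12 = 8.

8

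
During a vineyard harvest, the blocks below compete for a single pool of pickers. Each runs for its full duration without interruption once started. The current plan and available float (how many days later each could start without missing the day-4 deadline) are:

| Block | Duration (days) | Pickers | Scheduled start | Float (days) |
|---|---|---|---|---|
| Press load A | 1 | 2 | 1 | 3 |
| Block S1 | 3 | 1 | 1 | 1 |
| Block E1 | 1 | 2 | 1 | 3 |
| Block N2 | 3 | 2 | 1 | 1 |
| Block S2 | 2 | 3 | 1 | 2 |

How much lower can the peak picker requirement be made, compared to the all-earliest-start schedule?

4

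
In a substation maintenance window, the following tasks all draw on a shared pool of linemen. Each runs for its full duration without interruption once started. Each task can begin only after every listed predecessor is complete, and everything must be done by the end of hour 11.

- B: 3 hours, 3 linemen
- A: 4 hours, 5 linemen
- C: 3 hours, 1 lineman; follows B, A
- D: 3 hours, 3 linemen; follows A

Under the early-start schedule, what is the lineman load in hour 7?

At early start, hour 7 has: C, D.
Demand: 1 + 3 = 4.

4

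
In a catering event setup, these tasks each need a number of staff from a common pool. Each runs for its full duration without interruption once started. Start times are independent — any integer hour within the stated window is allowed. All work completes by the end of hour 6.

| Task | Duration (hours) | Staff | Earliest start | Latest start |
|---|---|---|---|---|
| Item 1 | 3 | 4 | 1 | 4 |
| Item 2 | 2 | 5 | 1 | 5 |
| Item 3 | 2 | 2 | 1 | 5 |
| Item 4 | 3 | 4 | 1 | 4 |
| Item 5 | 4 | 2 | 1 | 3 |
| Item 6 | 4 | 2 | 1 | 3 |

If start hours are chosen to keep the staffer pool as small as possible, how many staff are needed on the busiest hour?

10

Early-start (Item 1@1, Item 2@1, Item 3@1, Item 4@1, Item 5@1, Item 6@1) gives peak 19: h1:19  h2:19  h3:12  h4:4  h5:0  h6:0.
Shift Item 3→3, Item 4→4, Item 5→3, Item 6→3.
Schedule Item 1@1, Item 2@1, Item 3@3, Item 4@4, Item 5@3, Item 6@3: h1:9  h2:9  h3:10  h4:10  h5:8  h6:8 — peak 10.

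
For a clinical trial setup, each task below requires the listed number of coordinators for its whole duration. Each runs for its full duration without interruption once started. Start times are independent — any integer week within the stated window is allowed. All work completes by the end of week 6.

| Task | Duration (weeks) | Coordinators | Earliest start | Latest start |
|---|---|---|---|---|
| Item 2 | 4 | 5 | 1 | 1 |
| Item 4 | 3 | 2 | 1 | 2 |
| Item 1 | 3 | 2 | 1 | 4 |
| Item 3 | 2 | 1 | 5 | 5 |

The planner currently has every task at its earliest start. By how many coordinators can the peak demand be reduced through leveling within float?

Early-start peak: w1:9  w2:9  w3:9  w4:5  w5:1  w6:1 ⇒ 9.
Leveled (Item 2@1, Item 4@1, Item 1@4, Item 3@5): w1:7  w2:7  w3:7  w4:7  w5:3  w6:3 ⇒ 7.
Reduction 9 − 7 = 2.

2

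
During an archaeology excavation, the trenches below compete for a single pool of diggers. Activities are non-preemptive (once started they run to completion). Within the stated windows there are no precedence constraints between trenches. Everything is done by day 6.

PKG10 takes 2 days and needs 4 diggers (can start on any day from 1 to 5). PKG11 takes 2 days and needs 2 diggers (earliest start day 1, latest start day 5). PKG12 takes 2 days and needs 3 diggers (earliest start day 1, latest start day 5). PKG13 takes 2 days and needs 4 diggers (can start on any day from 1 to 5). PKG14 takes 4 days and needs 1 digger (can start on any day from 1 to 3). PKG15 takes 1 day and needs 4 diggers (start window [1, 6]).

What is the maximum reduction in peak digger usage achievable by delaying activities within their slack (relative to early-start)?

11

Early-start peak: d1:18  d2:14  d3:1  d4:1  d5:0  d6:0 ⇒ 18.
Leveled (PKG10@1, PKG11@1, PKG12@4, PKG13@5, PKG14@1, PKG15@3): d1:7  d2:7  d3:5  d4:4  d5:7  d6:4 ⇒ 7.
Reduction 18 − 7 = 11.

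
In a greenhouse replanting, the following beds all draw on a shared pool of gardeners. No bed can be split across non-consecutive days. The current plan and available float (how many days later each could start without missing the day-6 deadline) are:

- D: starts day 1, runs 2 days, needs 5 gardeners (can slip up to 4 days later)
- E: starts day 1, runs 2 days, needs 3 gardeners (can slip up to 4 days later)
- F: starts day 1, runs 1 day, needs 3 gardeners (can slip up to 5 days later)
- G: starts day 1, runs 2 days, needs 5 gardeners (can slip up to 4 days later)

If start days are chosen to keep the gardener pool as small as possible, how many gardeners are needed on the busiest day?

Early-start (D@1, E@1, F@1, G@1) gives peak 16: d1:16  d2:13  d3:0  d4:0  d5:0  d6:0.
Shift E→3, F→3, G→5.
Schedule D@1, E@3, F@3, G@5: d1:5  d2:5  d3:6  d4:3  d5:5  d6:5 — peak 6.

6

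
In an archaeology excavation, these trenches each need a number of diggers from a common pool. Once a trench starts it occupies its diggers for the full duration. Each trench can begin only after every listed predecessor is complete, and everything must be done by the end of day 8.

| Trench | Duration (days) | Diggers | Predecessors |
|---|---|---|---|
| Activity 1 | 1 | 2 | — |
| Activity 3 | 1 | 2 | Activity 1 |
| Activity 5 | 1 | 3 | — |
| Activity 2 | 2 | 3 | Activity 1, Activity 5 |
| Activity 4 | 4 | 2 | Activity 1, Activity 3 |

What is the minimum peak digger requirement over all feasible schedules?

5

Schedule Activity 1@1, Activity 3@2, Activity 5@1, Activity 2@2, Activity 4@3: d1:5  d2:5  d3:5  d4:2  d5:2  d6:2  d7:0  d8:0 — peak 5.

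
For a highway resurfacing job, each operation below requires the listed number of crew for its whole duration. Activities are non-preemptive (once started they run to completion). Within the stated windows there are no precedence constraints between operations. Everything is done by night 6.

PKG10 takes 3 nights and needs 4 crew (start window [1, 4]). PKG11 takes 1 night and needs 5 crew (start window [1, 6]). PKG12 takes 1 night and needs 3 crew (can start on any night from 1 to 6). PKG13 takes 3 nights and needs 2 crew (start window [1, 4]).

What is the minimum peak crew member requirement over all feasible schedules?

Early-start (PKG10@1, PKG11@1, PKG12@1, PKG13@1) gives peak 14: n1:14  n2:6  n3:6  n4:0  n5:0  n6:0.
Shift PKG11→4, PKG12→5.
Schedule PKG10@1, PKG11@4, PKG12@5, PKG13@1: n1:6  n2:6  n3:6  n4:5  n5:3  n6:0 — peak 6.

6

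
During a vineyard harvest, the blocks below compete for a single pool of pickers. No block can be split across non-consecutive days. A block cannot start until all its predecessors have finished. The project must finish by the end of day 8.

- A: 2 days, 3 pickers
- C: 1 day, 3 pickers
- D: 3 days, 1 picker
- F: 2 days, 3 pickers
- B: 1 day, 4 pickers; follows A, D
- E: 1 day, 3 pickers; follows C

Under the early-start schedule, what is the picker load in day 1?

10

At early start, day 1 has: A, C, D, F.
Demand: 3 + 3 + 1 + 3 = 10.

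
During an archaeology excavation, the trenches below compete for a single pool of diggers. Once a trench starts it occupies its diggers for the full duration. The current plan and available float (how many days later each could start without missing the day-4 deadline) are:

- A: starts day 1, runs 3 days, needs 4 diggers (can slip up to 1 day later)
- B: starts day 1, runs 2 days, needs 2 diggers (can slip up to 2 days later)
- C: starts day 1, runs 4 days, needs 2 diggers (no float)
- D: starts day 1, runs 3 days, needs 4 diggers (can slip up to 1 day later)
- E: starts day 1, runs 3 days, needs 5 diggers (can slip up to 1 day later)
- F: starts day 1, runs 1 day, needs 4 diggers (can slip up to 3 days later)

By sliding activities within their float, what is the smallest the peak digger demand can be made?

Early-start (A@1, B@1, C@1, D@1, E@1, F@1) gives peak 21: d1:21  d2:17  d3:15  d4:2.
Shift F→4.
Schedule A@1, B@1, C@1, D@1, E@1, F@4: d1:17  d2:17  d3:15  d4:6 — peak 17.

17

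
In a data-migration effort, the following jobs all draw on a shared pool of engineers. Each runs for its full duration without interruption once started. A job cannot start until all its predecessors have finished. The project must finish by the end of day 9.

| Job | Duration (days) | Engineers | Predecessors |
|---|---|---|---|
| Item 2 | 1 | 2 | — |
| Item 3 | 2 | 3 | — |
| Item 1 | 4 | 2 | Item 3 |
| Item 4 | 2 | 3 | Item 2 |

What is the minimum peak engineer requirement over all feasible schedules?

Early-start (Item 2@1, Item 3@1, Item 1@3, Item 4@2) gives peak 6: d1:5  d2:6  d3:5  d4:2  d5:2  d6:2  d7:0  d8:0  d9:0.
Shift Item 3→2, Item 1→4, Item 4→8.
Schedule Item 2@1, Item 3@2, Item 1@4, Item 4@8: d1:2  d2:3  d3:3  d4:2  d5:2  d6:2  d7:2  d8:3  d9:3 — peak 3.
Total engineer-days = 22 over 9 days ⇒ peak ≥ ⌈22/9⌉ = 3, so 3 is optimal.

3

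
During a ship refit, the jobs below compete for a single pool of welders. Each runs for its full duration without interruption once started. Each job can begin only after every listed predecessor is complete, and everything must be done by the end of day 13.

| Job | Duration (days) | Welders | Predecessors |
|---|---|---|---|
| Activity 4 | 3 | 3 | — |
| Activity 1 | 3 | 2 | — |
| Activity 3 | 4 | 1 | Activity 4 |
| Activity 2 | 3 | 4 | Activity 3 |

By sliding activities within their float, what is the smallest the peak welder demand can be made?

Early-start (Activity 4@1, Activity 1@1, Activity 3@4, Activity 2@8) gives peak 5: d1:5  d2:5  d3:5  d4:1  d5:1  d6:1  d7:1  d8:4  d9:4  d10:4  d11:0  d12:0  d13:0.
Shift Activity 1→4.
Schedule Activity 4@1, Activity 1@4, Activity 3@4, Activity 2@8: d1:3  d2:3  d3:3  d4:3  d5:3  d6:3  d7:1  d8:4  d9:4  d10:4  d11:0  d12:0  d13:0 — peak 4.

4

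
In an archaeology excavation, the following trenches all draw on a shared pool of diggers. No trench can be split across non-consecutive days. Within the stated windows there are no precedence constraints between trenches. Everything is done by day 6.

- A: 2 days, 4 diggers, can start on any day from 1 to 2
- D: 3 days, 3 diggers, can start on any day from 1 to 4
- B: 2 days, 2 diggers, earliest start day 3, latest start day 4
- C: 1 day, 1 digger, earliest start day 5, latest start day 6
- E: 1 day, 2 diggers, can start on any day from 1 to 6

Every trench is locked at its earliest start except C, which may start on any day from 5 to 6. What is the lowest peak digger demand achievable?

C@5: d1:9  d2:7  d3:5  d4:2  d5:1  d6:0 → peak 9
C@6: d1:9  d2:7  d3:5  d4:2  d5:0  d6:1 → peak 9
Best is C@5, peak 9.

9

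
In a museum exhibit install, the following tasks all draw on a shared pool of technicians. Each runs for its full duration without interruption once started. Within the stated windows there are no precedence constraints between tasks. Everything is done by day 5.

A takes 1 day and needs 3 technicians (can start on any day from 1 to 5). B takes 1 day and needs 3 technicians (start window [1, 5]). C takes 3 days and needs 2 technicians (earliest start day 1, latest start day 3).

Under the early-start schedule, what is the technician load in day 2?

2

At early start, day 2 has: C.
Demand: 2 = 2.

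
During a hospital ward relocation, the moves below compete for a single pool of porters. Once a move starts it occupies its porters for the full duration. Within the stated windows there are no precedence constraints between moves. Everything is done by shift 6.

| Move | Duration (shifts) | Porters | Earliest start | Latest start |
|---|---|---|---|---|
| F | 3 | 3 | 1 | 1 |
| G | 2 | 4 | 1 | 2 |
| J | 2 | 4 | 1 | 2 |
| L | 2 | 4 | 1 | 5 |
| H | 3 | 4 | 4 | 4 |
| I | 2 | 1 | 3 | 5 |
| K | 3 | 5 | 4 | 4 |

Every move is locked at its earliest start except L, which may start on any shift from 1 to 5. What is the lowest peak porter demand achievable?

13

L@1: s1:15  s2:15  s3:4  s4:10  s5:9  s6:9 → peak 15
L@2: s1:11  s2:15  s3:8  s4:10  s5:9  s6:9 → peak 15
L@3: s1:11  s2:11  s3:8  s4:14  s5:9  s6:9 → peak 14
L@4: s1:11  s2:11  s3:4  s4:14  s5:13  s6:9 → peak 14
L@5: s1:11  s2:11  s3:4  s4:10  s5:13  s6:13 → peak 13
Best is L@5, peak 13.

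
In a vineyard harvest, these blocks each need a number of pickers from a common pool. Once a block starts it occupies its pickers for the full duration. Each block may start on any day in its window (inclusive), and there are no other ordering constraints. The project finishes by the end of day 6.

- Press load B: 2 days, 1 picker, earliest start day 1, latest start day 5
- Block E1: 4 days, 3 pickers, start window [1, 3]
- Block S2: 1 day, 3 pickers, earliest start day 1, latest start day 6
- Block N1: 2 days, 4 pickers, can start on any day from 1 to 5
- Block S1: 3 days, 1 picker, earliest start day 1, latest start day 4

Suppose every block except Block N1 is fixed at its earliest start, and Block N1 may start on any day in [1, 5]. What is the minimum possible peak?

8

Block N1@1: d1:12  d2:9  d3:4  d4:3  d5:0  d6:0 → peak 12
Block N1@2: d1:8  d2:9  d3:8  d4:3  d5:0  d6:0 → peak 9
Block N1@3: d1:8  d2:5  d3:8  d4:7  d5:0  d6:0 → peak 8
Block N1@4: d1:8  d2:5  d3:4  d4:7  d5:4  d6:0 → peak 8
Block N1@5: d1:8  d2:5  d3:4  d4:3  d5:4  d6:4 → peak 8
Best is Block N1@3, peak 8.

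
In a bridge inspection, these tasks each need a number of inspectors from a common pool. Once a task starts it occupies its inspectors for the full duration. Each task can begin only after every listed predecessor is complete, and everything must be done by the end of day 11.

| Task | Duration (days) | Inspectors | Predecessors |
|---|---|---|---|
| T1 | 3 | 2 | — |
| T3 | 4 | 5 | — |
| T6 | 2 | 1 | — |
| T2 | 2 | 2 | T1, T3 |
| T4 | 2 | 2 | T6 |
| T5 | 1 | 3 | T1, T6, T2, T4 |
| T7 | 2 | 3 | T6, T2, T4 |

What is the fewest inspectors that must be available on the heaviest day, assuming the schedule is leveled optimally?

6

Early-start (T1@1, T3@1, T6@1, T2@5, T4@3, T5@7, T7@7) gives peak 9: d1:8  d2:8  d3:9  d4:7  d5:2  d6:2  d7:6  d8:3  d9:0  d10:0  d11:0.
Shift T3→4, T2→8, T4→8, T5→10, T7→10.
Schedule T1@1, T3@4, T6@1, T2@8, T4@8, T5@10, T7@10: d1:3  d2:3  d3:2  d4:5  d5:5  d6:5  d7:5  d8:4  d9:4  d10:6  d11:3 — peak 6.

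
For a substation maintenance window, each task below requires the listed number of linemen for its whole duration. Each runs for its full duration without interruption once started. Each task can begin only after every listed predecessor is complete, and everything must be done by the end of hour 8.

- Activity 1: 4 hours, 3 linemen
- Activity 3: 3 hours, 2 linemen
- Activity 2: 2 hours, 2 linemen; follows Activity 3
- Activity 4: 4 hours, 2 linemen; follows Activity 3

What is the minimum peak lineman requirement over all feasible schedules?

5

Early-start (Activity 1@1, Activity 3@1, Activity 2@4, Activity 4@4) gives peak 7: h1:5  h2:5  h3:5  h4:7  h5:4  h6:2  h7:2  h8:0.
Shift Activity 4→5.
Schedule Activity 1@1, Activity 3@1, Activity 2@4, Activity 4@5: h1:5  h2:5  h3:5  h4:5  h5:4  h6:2  h7:2  h8:2 — peak 5.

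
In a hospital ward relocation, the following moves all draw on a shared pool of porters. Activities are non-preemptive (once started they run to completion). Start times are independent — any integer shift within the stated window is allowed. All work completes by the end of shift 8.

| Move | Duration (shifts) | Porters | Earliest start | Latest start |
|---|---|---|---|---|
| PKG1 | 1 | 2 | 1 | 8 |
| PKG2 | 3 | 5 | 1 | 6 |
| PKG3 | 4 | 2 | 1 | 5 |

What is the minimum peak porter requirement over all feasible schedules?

5

Early-start (PKG1@1, PKG2@1, PKG3@1) gives peak 9: s1:9  s2:7  s3:7  s4:2  s5:0  s6:0  s7:0  s8:0.
Shift PKG2→2, PKG3→5.
Schedule PKG1@1, PKG2@2, PKG3@5: s1:2  s2:5  s3:5  s4:5  s5:2  s6:2  s7:2  s8:2 — peak 5.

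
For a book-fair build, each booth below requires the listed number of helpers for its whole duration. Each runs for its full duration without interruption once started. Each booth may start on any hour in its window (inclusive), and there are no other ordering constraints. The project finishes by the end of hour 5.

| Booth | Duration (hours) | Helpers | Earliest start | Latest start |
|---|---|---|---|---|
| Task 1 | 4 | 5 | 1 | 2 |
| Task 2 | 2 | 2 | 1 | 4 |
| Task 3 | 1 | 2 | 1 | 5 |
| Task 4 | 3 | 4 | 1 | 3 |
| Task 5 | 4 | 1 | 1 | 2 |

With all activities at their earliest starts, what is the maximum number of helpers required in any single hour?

Early-start schedule: Task 1@1, Task 2@1, Task 3@1, Task 4@1, Task 5@1.
Load per hour: hour 1: 14, hour 2: 12, hour 3: 10, hour 4: 6, hour 5: 0.
Peak is 14.

14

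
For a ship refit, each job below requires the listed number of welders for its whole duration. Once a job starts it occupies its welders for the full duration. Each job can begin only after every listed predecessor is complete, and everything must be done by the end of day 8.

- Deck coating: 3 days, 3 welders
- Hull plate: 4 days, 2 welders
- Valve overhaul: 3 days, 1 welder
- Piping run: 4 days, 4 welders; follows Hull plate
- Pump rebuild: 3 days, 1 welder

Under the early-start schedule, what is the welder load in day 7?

4

At early start, day 7 has: Piping run.
Demand: 4 = 4.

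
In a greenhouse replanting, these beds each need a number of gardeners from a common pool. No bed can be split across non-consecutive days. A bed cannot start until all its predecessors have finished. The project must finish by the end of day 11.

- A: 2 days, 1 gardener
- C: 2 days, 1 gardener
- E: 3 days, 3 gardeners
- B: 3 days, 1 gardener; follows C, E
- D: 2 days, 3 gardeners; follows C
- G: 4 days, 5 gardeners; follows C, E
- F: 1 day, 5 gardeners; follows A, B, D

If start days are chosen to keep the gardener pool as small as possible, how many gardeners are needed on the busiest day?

Early-start (A@1, C@1, E@1, B@4, D@3, G@4, F@7) gives peak 10: d1:5  d2:5  d3:6  d4:9  d5:6  d6:6  d7:10  d8:0  d9:0  d10:0  d11:0.
Shift D→4, G→7, F→11.
Schedule A@1, C@1, E@1, B@4, D@4, G@7, F@11: d1:5  d2:5  d3:3  d4:4  d5:4  d6:1  d7:5  d8:5  d9:5  d10:5  d11:5 — peak 5.
Total gardener-days = 47 over 11 days ⇒ peak ≥ ⌈47/11⌉ = 5, so 5 is optimal.

5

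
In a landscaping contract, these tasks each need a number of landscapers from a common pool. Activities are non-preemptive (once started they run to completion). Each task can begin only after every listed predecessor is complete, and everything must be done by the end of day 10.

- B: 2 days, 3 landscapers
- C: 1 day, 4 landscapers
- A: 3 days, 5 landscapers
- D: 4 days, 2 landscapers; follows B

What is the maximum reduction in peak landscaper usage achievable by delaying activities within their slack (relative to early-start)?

7

Early-start peak: d1:12  d2:8  d3:7  d4:2  d5:2  d6:2  d7:0  d8:0  d9:0  d10:0 ⇒ 12.
Leveled (B@1, C@3, A@4, D@7): d1:3  d2:3  d3:4  d4:5  d5:5  d6:5  d7:2  d8:2  d9:2  d10:2 ⇒ 5.
Reduction 12 − 5 = 7.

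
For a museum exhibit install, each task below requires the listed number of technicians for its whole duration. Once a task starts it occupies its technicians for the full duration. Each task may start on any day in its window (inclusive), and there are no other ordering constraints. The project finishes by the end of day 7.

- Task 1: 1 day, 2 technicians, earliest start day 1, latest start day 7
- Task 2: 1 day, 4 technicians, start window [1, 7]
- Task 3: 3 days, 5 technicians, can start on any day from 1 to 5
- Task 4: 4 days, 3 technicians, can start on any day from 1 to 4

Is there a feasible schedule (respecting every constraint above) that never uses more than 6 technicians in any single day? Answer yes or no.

The minimum achievable peak is 7; 6 < 7, so no feasible schedule stays within the cap.

no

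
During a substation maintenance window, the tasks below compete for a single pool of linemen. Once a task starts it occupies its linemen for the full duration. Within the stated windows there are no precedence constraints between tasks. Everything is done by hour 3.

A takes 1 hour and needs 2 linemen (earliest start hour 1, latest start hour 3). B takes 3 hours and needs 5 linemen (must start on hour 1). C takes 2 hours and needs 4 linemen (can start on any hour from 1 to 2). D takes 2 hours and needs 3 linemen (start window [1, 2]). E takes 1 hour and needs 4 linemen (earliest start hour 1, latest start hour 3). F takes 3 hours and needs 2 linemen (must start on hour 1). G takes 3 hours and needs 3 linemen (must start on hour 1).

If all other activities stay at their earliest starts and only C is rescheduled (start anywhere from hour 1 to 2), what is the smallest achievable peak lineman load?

C@1: h1:23  h2:17  h3:10 → peak 23
C@2: h1:19  h2:17  h3:14 → peak 19
Best is C@2, peak 19.

19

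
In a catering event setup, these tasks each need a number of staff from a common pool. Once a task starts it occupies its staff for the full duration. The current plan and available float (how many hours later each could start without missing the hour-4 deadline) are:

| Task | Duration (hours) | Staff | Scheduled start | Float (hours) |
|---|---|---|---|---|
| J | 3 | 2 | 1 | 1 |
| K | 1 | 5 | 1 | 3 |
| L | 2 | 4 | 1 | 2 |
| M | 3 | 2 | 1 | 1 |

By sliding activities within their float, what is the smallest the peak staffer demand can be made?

Early-start (J@1, K@1, L@1, M@1) gives peak 13: h1:13  h2:8  h3:4  h4:0.
Shift L→2, M→2.
Schedule J@1, K@1, L@2, M@2: h1:7  h2:8  h3:8  h4:2 — peak 8.

8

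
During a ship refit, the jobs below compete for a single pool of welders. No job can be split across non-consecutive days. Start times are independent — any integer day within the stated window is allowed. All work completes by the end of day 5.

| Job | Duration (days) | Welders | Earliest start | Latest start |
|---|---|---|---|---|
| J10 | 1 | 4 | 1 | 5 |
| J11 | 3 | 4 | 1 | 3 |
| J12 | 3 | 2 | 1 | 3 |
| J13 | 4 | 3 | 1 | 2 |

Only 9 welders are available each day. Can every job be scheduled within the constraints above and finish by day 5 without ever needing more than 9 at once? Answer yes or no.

yes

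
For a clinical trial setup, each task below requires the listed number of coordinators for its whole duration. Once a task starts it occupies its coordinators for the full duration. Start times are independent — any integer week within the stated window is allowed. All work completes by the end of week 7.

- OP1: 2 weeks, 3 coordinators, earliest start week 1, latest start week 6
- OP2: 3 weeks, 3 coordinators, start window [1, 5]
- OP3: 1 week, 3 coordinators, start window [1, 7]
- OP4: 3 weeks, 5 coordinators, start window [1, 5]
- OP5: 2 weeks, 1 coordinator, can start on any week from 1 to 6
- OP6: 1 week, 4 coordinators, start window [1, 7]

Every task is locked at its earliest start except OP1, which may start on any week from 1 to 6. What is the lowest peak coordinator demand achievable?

OP1@1: w1:19  w2:12  w3:8  w4:0  w5:0  w6:0  w7:0 → peak 19
OP1@2: w1:16  w2:12  w3:11  w4:0  w5:0  w6:0  w7:0 → peak 16
OP1@3: w1:16  w2:9  w3:11  w4:3  w5:0  w6:0  w7:0 → peak 16
OP1@4: w1:16  w2:9  w3:8  w4:3  w5:3  w6:0  w7:0 → peak 16
OP1@5: w1:16  w2:9  w3:8  w4:0  w5:3  w6:3  w7:0 → peak 16
OP1@6: w1:16  w2:9  w3:8  w4:0  w5:0  w6:3  w7:3 → peak 16
Best is OP1@2, peak 16.

16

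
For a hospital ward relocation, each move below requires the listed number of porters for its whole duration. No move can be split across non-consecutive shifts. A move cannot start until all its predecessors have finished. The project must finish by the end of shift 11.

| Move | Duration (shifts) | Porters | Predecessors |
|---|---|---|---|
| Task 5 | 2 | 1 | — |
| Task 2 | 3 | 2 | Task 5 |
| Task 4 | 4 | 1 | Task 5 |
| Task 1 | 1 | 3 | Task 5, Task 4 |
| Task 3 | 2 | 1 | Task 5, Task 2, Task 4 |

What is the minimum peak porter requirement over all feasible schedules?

3

Early-start (Task 5@1, Task 2@3, Task 4@3, Task 1@7, Task 3@7) gives peak 4: s1:1  s2:1  s3:3  s4:3  s5:3  s6:1  s7:4  s8:1  s9:0  s10:0  s11:0.
Shift Task 3→8.
Schedule Task 5@1, Task 2@3, Task 4@3, Task 1@7, Task 3@8: s1:1  s2:1  s3:3  s4:3  s5:3  s6:1  s7:3  s8:1  s9:1  s10:0  s11:0 — peak 3.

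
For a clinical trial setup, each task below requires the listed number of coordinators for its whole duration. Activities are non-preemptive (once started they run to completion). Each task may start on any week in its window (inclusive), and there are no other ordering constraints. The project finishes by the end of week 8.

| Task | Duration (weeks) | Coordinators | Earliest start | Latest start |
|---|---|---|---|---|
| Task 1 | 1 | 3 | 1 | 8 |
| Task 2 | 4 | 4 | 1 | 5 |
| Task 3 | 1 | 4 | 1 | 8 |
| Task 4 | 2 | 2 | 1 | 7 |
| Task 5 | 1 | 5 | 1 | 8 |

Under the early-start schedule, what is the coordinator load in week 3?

4

At early start, week 3 has: Task 2.
Demand: 4 = 4.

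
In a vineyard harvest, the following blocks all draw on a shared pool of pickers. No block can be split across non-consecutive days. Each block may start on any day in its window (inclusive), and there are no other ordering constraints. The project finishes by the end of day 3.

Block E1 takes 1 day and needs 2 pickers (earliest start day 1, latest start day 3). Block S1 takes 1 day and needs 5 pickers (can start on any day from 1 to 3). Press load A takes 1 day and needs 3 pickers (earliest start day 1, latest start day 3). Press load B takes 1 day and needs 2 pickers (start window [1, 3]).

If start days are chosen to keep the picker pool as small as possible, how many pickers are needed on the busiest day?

Early-start (Block E1@1, Block S1@1, Press load A@1, Press load B@1) gives peak 12: d1:12  d2:0  d3:0.
Shift Block S1→2, Press load B→3.
Schedule Block E1@1, Block S1@2, Press load A@1, Press load B@3: d1:5  d2:5  d3:2 — peak 5.

5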